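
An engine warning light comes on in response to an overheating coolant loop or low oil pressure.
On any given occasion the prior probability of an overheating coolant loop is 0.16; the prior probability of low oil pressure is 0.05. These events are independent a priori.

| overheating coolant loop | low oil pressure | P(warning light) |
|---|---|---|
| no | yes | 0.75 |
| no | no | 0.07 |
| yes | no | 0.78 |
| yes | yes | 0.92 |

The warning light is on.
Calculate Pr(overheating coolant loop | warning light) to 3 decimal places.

Pr(overheating coolant loop | warning light) ≈ 0.590

Enumerate the 4 (overheating coolant loop, low oil pressure) configurations and weight by the priors:
  P(warning light) = 0.07·0.84·0.95 + 0.75·0.84·0.05 + 0.78·0.16·0.95 + 0.92·0.16·0.05
        = 0.055860 + 0.031500 + 0.118560 + 0.007360 = 0.213280
The terms with overheating coolant loop present sum to 0.125920, so
  P(overheating coolant loop | warning light) = 0.125920 / 0.213280 ≈ 0.590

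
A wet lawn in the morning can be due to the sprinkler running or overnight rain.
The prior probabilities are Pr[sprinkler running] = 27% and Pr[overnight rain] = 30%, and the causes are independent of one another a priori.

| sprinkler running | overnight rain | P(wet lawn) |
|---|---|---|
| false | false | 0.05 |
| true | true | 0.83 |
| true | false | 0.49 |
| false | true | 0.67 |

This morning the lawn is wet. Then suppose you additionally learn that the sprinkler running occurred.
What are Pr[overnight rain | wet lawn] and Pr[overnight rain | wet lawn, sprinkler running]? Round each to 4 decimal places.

Pr[overnight rain | wet lawn] ≈ 0.6442; Pr[overnight rain | wet lawn, sprinkler running] ≈ 0.4206

Numerator (weight on configurations with overnight rain): 0.146730 + 0.067230 = 0.213960
The normalizing constant is 0.05·0.73·0.7 + 0.67·0.73·0.3 + 0.49·0.27·0.7 + 0.83·0.27·0.3 = 0.332120
Posterior = 0.213960 / 0.332120 ≈ 0.6442

Now also conditioning on sprinkler running=true:
Sum P(wet lawn|·) weighted by the priors over both values of overnight rain:
  P(wet lawn | sprinkler running) = 0.49·0.7 + 0.83·0.3
        = 0.343000 + 0.249000 = 0.592000
Keeping only the overnight rain-present terms gives 0.249000, so
  P(overnight rain | wet lawn, sprinkler running) = 0.249000 / 0.592000 ≈ 0.4206
— sprinkler running explains away the evidence for overnight rain.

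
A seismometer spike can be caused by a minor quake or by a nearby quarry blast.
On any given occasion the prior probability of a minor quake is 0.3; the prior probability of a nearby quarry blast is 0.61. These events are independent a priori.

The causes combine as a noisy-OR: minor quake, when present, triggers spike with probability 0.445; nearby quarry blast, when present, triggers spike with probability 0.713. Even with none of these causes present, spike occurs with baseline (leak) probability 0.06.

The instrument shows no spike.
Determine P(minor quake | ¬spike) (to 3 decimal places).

Under noisy-OR, P(spike | causes) = 1 − (1−0.06)·∏(1−qᵢ) over the active causes.
P(¬spike) = 0.94*0.7*0.39 + 0.26978*0.7*0.61 + 0.5217*0.3*0.39 + 0.149728*0.3*0.61 = 0.256620 + 0.115196 + 0.061039 + 0.027400 = 0.460255
Restricting to configurations with minor quake present: 0.061039 + 0.027400 = 0.088439.
So P(minor quake | ¬spike) = 0.088439/0.460255 ≈ 0.192.

P(minor quake | ¬spike) ≈ 0.192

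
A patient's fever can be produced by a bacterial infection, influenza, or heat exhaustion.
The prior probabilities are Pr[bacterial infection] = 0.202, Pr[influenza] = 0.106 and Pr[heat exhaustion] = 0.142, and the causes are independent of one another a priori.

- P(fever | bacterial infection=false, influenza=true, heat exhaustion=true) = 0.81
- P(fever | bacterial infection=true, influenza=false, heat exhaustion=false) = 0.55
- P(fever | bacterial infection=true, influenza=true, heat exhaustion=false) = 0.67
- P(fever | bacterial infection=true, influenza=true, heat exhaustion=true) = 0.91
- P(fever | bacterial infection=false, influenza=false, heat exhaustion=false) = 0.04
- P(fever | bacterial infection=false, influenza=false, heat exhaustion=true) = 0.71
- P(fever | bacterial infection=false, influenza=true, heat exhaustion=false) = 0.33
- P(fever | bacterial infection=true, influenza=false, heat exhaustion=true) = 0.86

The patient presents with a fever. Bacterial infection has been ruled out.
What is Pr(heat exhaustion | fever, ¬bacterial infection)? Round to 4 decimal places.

Enumerate the 4 (influenza, heat exhaustion) configurations and weight by the priors:
  P(fever | ¬bacterial infection) = 0.04*0.894*0.858 + 0.71*0.894*0.142 + 0.33*0.106*0.858 + 0.81*0.106*0.142
        = 0.030682 + 0.090133 + 0.030013 + 0.012192 = 0.163020
Configurations with heat exhaustion contribute 0.102325, so
  P(heat exhaustion | fever, ¬bacterial infection) = 0.102325 / 0.163020 ≈ 0.6277

Pr(heat exhaustion | fever, ¬bacterial infection) ≈ 0.6277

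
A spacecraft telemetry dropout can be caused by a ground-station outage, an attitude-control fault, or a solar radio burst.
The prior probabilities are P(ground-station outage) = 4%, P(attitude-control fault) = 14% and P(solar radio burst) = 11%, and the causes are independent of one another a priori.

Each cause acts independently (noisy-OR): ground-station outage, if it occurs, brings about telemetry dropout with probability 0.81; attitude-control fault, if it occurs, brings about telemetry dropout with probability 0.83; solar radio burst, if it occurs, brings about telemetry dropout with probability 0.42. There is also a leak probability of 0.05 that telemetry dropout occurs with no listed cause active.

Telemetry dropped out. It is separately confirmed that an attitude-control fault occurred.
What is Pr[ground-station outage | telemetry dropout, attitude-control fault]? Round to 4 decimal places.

Pr[ground-station outage | telemetry dropout, attitude-control fault] ≈ 0.0456

Under noisy-OR, P(telemetry dropout | causes) = 1 − (1−0.05)·∏(1−qᵢ) over the active causes.
Enumerate the 4 (ground-station outage, solar radio burst) configurations and weight by the priors:
  P(telemetry dropout | attitude-control fault) = 0.8385×0.96×0.89 + 0.90633×0.96×0.11 + 0.969315×0.04×0.89 + 0.982203×0.04×0.11
        = 0.716414 + 0.095708 + 0.034508 + 0.004322 = 0.850952
The terms with ground-station outage present sum to 0.038830, so
  P(ground-station outage | telemetry dropout, attitude-control fault) = 0.038830 / 0.850952 ≈ 0.0456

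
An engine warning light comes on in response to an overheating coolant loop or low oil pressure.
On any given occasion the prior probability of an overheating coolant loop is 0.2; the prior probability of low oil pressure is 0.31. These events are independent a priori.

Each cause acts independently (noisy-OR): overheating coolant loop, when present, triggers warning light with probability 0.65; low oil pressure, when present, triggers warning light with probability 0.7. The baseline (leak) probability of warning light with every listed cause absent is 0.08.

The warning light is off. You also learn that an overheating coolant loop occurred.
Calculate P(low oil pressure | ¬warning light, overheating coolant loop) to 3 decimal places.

P(low oil pressure | ¬warning light, overheating coolant loop) ≈ 0.119

Under noisy-OR, P(warning light | causes) = 1 − (1−0.08)·∏(1−qᵢ) over the active causes.
Weight on low oil pressure=true, given the evidence: 0.0966×0.31 = 0.029946
Denominator P(¬warning light | overheating coolant loop): 0.322×0.69 + 0.0966×0.31 = 0.252126
Posterior = 0.029946 / 0.252126 ≈ 0.119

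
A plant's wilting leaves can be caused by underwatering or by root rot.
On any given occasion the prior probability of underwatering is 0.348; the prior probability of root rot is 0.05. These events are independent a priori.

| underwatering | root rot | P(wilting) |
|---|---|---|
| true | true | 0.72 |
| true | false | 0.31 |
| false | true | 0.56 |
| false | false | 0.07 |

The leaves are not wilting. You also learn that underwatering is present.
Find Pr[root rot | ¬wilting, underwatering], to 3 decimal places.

Pr[root rot | ¬wilting, underwatering] ≈ 0.021

Sum P(¬wilting|·) weighted by the priors over both values of root rot:
  P(¬wilting | underwatering) = 0.69·0.95 + 0.28·0.05
        = 0.655500 + 0.014000 = 0.669500
Configurations with root rot contribute 0.014000, so
  P(root rot | ¬wilting, underwatering) = 0.014000 / 0.669500 ≈ 0.021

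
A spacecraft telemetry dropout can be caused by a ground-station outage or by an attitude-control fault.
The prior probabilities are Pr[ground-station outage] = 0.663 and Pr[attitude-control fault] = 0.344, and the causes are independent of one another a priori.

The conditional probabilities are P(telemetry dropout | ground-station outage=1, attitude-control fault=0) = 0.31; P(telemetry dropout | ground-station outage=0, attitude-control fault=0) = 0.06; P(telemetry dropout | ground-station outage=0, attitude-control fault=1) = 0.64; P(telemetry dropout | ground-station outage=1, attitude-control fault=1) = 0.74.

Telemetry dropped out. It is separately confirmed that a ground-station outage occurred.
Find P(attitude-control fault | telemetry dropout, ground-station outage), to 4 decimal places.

P(telemetry dropout | ground-station outage) = 0.31·0.656 + 0.74·0.344 = 0.203360 + 0.254560 = 0.457920
Of this, 0.254560 comes from 0.74·0.344 (the attitude-control fault=true cases).
P(attitude-control fault | telemetry dropout, ground-station outage) = 0.254560 / 0.457920 ≈ 0.5559

P(attitude-control fault | telemetry dropout, ground-station outage) ≈ 0.5559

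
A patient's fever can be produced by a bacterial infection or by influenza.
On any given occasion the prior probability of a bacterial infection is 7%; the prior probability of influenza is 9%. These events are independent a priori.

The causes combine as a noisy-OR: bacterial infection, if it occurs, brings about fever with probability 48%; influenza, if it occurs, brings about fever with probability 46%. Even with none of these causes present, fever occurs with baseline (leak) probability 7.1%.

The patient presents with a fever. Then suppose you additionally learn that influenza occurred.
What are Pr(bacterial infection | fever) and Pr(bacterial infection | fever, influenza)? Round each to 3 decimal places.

Pr(bacterial infection | fever) ≈ 0.270; Pr(bacterial infection | fever, influenza) ≈ 0.100

Under noisy-OR, P(fever | causes) = 1 − (1−0.071)·∏(1−qᵢ) over the active causes.
For the numerator, keep only bacterial infection=true terms: 0.032928 + 0.004657 = 0.037585
The normalizing constant is 0.071*0.93*0.91 + 0.49834*0.93*0.09 + 0.51692*0.07*0.91 + 0.739137*0.07*0.09 = 0.139383
Posterior = 0.037585 / 0.139383 ≈ 0.270

Now condition on the additional information:
For the numerator, keep only bacterial infection=true terms: 0.739137·0.07 = 0.051740
Denominator P(fever | influenza): 0.49834·0.93 + 0.739137·0.07 = 0.515196
Posterior = 0.051740 / 0.515196 ≈ 0.100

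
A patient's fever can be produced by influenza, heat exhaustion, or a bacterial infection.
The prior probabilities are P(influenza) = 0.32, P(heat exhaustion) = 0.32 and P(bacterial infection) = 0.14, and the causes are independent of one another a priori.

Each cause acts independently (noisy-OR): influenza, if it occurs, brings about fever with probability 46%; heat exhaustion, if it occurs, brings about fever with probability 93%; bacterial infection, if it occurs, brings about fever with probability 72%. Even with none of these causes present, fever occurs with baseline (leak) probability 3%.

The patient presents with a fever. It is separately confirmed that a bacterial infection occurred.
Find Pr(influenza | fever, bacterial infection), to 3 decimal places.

Under noisy-OR, P(fever | causes) = 1 − (1−0.03)·∏(1−qᵢ) over the active causes.
Sum P(fever|·) weighted by the priors over the 4 (influenza, heat exhaustion) configurations:
  P(fever | bacterial infection) = 0.7284×0.68×0.68 + 0.980988×0.68×0.32 + 0.853336×0.32×0.68 + 0.989734×0.32×0.32
        = 0.336812 + 0.213463 + 0.185686 + 0.101349 = 0.837310
The terms with influenza present sum to 0.287035, so
  P(influenza | fever, bacterial infection) = 0.287035 / 0.837310 ≈ 0.343

Pr(influenza | fever, bacterial infection) ≈ 0.343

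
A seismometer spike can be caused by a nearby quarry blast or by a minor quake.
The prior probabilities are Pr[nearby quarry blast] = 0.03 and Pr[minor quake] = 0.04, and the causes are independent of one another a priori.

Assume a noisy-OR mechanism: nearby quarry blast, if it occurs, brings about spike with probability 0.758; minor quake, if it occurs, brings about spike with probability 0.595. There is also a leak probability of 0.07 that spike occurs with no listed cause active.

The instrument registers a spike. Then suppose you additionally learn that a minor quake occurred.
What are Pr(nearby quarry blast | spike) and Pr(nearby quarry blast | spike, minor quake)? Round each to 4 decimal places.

Under noisy-OR, P(spike | causes) = 1 − (1−0.07)·∏(1−qᵢ) over the active causes.
Sum P(spike|·) weighted by the priors over the 4 (nearby quarry blast, minor quake) configurations:
  P(spike) = 0.07×0.97×0.96 + 0.62335×0.97×0.04 + 0.77494×0.03×0.96 + 0.908851×0.03×0.04
        = 0.065184 + 0.024186 + 0.022318 + 0.001091 = 0.112779
Configurations with nearby quarry blast contribute 0.023409, so
  P(nearby quarry blast | spike) = 0.023409 / 0.112779 ≈ 0.2076

Now condition on the additional information:
By total probability over both values of nearby quarry blast:
  P(spike | minor quake) = 0.62335×0.97 + 0.908851×0.03
        = 0.604649 + 0.027266 = 0.631915
Configurations with nearby quarry blast contribute 0.027266, so
  P(nearby quarry blast | spike, minor quake) = 0.027266 / 0.631915 ≈ 0.0431
This is intercausal reasoning (explaining away): once minor quake accounts for the spike, nearby quarry blast becomes less likely.

Pr(nearby quarry blast | spike) ≈ 0.2076; Pr(nearby quarry blast | spike, minor quake) ≈ 0.0431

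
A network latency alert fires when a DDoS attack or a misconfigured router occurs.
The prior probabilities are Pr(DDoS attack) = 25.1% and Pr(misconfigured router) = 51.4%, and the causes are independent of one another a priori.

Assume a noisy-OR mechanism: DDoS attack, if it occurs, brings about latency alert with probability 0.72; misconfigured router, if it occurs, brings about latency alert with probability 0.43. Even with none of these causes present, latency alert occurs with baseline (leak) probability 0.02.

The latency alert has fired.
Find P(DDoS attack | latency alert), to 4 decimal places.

P(DDoS attack | latency alert) ≈ 0.5269

Under noisy-OR, P(latency alert | causes) = 1 − (1−0.02)·∏(1−qᵢ) over the active causes.
By total probability over the 4 (DDoS attack, misconfigured router) configurations:
  P(latency alert) = 0.02·0.749·0.486 + 0.4414·0.749·0.514 + 0.7256·0.251·0.486 + 0.843592·0.251·0.514
        = 0.007280 + 0.169933 + 0.088513 + 0.108835 = 0.374561
The terms with DDoS attack present sum to 0.197348, so
  P(DDoS attack | latency alert) = 0.197348 / 0.374561 ≈ 0.5269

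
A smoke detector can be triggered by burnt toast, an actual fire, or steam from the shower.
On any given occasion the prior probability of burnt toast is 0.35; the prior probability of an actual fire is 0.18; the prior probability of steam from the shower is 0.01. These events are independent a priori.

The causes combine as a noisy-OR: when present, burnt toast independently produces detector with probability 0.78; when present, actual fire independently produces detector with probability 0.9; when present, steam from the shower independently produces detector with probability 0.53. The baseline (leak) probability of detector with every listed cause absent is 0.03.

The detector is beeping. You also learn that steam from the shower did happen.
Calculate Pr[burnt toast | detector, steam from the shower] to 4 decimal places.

Under noisy-OR, P(detector | causes) = 1 − (1−0.03)·∏(1−qᵢ) over the active causes.
Numerator (weight on configurations with burnt toast): 0.258214 + 0.062368 = 0.320582
Denominator P(detector | steam from the shower): 0.5441×0.65×0.82 + 0.95441×0.65×0.18 + 0.899702×0.35×0.82 + 0.98997×0.35×0.18 = 0.722253
P(burnt toast | detector, steam from the shower) = 0.320582/0.722253 ≈ 0.4439

Pr[burnt toast | detector, steam from the shower] ≈ 0.4439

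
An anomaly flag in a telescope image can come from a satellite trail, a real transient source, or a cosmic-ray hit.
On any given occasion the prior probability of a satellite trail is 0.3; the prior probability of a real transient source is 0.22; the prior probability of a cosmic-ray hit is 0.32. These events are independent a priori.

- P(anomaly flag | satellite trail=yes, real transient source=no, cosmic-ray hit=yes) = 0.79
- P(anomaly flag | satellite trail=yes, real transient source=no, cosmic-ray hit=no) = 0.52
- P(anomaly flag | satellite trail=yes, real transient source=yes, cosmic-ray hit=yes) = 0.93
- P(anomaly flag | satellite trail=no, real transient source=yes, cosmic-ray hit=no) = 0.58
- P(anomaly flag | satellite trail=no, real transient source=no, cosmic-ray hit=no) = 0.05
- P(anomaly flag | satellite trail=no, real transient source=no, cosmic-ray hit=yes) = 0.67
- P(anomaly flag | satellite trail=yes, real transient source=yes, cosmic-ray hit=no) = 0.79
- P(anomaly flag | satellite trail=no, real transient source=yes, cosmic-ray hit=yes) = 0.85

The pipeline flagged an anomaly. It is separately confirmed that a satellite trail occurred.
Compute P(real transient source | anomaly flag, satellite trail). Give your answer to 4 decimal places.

Numerator (weight on configurations with real transient source): 0.118184 + 0.065472 = 0.183656
Denominator P(anomaly flag | satellite trail): 0.52*0.78*0.68 + 0.79*0.78*0.32 + 0.79*0.22*0.68 + 0.93*0.22*0.32 = 0.656648
P(real transient source | anomaly flag, satellite trail) = 0.183656/0.656648 ≈ 0.2797

P(real transient source | anomaly flag, satellite trail) ≈ 0.2797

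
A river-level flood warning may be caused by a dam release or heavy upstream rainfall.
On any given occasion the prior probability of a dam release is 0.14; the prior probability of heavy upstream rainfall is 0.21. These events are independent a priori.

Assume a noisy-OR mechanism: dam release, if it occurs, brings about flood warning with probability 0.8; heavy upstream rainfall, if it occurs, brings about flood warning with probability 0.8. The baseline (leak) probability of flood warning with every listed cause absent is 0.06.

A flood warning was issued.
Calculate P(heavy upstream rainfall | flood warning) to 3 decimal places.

Under noisy-OR, P(flood warning | causes) = 1 − (1−0.06)·∏(1−qᵢ) over the active causes.
Weight on heavy upstream rainfall=true, given the evidence: 0.146647 + 0.028295 = 0.174942
Denominator P(flood warning): 0.06·0.86·0.79 + 0.812·0.86·0.21 + 0.812·0.14·0.79 + 0.9624·0.14·0.21 = 0.305513
P(heavy upstream rainfall | flood warning) = 0.174942/0.305513 ≈ 0.573

P(heavy upstream rainfall | flood warning) ≈ 0.573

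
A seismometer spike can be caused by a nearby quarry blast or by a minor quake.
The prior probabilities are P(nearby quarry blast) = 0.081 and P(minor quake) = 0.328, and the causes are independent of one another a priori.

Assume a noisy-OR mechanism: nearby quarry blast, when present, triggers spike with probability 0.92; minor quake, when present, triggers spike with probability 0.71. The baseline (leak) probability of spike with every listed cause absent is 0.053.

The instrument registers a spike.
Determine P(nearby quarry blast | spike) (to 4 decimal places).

Under noisy-OR, P(spike | causes) = 1 − (1−0.053)·∏(1−qᵢ) over the active causes.
P(spike) = 0.053*0.919*0.672 + 0.72537*0.919*0.328 + 0.92424*0.081*0.672 + 0.97803*0.081*0.328 = 0.032731 + 0.218650 + 0.050308 + 0.025984 = 0.327673
The nearby quarry blast-present share is 0.050308 + 0.025984 = 0.076292.
Hence the posterior is 0.076292/0.327673 ≈ 0.2328.

P(nearby quarry blast | spike) ≈ 0.2328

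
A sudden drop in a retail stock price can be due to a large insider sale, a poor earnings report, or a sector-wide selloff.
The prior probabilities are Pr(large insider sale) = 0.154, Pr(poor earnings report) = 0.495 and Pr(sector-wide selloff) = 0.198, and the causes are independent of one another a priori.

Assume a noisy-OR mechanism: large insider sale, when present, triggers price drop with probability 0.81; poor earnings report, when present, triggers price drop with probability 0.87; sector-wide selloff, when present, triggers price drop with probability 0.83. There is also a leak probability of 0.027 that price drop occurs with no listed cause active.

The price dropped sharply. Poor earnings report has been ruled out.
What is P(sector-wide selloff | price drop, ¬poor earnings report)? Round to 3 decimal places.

P(sector-wide selloff | price drop, ¬poor earnings report) ≈ 0.587

Under noisy-OR, P(price drop | causes) = 1 − (1−0.027)·∏(1−qᵢ) over the active causes.
Weight on sector-wide selloff=true, given the evidence: 0.139801 + 0.029534 = 0.169335
Denominator P(price drop | ¬poor earnings report): 0.027·0.846·0.802 + 0.83459·0.846·0.198 + 0.81513·0.154·0.802 + 0.968572·0.154·0.198 = 0.288329
Posterior = 0.169335 / 0.288329 ≈ 0.587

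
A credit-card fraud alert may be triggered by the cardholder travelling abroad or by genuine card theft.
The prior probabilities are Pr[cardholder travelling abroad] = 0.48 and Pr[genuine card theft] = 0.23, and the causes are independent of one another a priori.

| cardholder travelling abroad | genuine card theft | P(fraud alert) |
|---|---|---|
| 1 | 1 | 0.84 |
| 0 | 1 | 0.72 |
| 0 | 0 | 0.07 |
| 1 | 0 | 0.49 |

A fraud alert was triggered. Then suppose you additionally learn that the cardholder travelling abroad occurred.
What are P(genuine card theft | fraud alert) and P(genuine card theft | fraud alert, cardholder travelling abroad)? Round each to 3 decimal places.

Sum P(fraud alert|·) weighted by the priors over the 4 (cardholder travelling abroad, genuine card theft) configurations:
  P(fraud alert) = 0.07*0.52*0.77 + 0.72*0.52*0.23 + 0.49*0.48*0.77 + 0.84*0.48*0.23
        = 0.028028 + 0.086112 + 0.181104 + 0.092736 = 0.387980
Keeping only the genuine card theft-present terms gives 0.178848, so
  P(genuine card theft | fraud alert) = 0.178848 / 0.387980 ≈ 0.461

Now condition on the additional information:
For the numerator, keep only genuine card theft=true terms: 0.84×0.23 = 0.193200
The normalizing constant is 0.49×0.77 + 0.84×0.23 = 0.570500
Posterior = 0.193200 / 0.570500 ≈ 0.339
This is intercausal reasoning (explaining away): once cardholder travelling abroad accounts for the fraud alert, genuine card theft becomes less likely.

P(genuine card theft | fraud alert) ≈ 0.461; P(genuine card theft | fraud alert, cardholder travelling abroad) ≈ 0.339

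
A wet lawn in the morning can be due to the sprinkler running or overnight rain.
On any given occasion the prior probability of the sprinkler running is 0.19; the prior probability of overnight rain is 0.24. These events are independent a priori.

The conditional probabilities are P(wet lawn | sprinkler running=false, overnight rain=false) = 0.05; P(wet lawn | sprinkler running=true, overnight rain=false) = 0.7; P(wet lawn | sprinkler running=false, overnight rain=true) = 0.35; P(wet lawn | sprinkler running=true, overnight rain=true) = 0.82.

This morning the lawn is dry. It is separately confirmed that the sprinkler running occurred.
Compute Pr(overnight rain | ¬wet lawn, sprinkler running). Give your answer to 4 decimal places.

P(¬wet lawn | sprinkler running) = 0.3×0.76 + 0.18×0.24 = 0.228000 + 0.043200 = 0.271200
The overnight rain-present share is 0.18×0.24 = 0.043200.
So P(overnight rain | ¬wet lawn, sprinkler running) = 0.043200/0.271200 ≈ 0.1593.

Pr(overnight rain | ¬wet lawn, sprinkler running) ≈ 0.1593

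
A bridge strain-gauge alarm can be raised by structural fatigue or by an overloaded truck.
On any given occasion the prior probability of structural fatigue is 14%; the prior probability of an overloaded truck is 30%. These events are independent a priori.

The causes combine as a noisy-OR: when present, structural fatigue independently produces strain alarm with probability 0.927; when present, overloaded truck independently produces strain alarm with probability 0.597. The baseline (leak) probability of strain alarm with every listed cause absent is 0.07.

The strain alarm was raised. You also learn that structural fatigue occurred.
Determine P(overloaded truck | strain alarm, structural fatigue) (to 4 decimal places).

Under noisy-OR, P(strain alarm | causes) = 1 − (1−0.07)·∏(1−qᵢ) over the active causes.
For the numerator, keep only overloaded truck=true terms: 0.97264*0.3 = 0.291792
The normalizing constant is 0.93211*0.7 + 0.97264*0.3 = 0.944269
Posterior = 0.291792 / 0.944269 ≈ 0.3090

P(overloaded truck | strain alarm, structural fatigue) ≈ 0.3090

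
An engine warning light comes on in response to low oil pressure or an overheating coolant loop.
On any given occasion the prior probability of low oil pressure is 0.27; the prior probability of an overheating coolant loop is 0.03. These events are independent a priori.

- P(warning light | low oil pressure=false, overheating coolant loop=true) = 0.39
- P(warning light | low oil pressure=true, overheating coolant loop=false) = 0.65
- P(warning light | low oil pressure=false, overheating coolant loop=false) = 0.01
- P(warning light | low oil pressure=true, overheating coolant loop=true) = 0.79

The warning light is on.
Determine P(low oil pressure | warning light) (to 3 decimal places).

P(low oil pressure | warning light) ≈ 0.919

Weight on low oil pressure=true, given the evidence: 0.170235 + 0.006399 = 0.176634
Normalizer over all consistent configurations: 0.01×0.73×0.97 + 0.39×0.73×0.03 + 0.65×0.27×0.97 + 0.79×0.27×0.03 = 0.192256
Posterior = 0.176634 / 0.192256 ≈ 0.919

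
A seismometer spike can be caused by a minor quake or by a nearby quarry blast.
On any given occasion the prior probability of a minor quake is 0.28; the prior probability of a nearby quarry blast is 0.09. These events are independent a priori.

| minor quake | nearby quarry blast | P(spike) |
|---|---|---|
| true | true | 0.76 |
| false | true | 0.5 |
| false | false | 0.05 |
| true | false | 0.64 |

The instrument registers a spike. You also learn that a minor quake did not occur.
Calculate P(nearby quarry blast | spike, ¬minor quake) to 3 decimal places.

P(spike | ¬minor quake) = 0.05*0.91 + 0.5*0.09 = 0.045500 + 0.045000 = 0.090500
Of this, 0.045000 comes from 0.5*0.09 (the nearby quarry blast=true cases).
Hence the posterior is 0.045000/0.090500 ≈ 0.497.

P(nearby quarry blast | spike, ¬minor quake) ≈ 0.497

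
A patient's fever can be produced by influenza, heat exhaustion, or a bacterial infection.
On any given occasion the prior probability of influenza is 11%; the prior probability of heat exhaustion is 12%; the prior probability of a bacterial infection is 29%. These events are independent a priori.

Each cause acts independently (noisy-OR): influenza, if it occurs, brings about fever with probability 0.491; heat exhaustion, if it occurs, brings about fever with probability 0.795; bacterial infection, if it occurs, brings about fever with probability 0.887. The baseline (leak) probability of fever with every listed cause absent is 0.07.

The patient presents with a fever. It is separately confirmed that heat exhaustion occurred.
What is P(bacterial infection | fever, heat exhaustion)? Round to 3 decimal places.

P(bacterial infection | fever, heat exhaustion) ≈ 0.328

Under noisy-OR, P(fever | causes) = 1 − (1−0.07)·∏(1−qᵢ) over the active causes.
Numerator (weight on configurations with bacterial infection): 0.252540 + 0.031550 = 0.284090
The normalizing constant is 0.80935×0.89×0.71 + 0.978457×0.89×0.29 + 0.902959×0.11×0.71 + 0.989034×0.11×0.29 = 0.866039
Posterior = 0.284090 / 0.866039 ≈ 0.328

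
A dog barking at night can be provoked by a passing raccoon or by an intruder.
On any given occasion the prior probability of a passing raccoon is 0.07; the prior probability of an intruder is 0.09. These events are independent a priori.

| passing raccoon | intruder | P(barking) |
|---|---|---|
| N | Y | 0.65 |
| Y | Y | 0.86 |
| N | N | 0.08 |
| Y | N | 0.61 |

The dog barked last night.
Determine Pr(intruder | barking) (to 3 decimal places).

Pr(intruder | barking) ≈ 0.360

Numerator (weight on configurations with intruder): 0.054405 + 0.005418 = 0.059823
The normalizing constant is 0.08*0.93*0.91 + 0.65*0.93*0.09 + 0.61*0.07*0.91 + 0.86*0.07*0.09 = 0.166384
Posterior = 0.059823 / 0.166384 ≈ 0.360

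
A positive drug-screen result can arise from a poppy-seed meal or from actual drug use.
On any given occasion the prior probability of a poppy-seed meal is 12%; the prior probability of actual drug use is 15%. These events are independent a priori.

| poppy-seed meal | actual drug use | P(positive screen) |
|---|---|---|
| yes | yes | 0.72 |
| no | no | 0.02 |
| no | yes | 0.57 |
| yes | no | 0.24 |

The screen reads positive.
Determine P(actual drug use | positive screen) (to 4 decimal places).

Enumerate the 4 (poppy-seed meal, actual drug use) configurations and weight by the priors:
  P(positive screen) = 0.02*0.88*0.85 + 0.57*0.88*0.15 + 0.24*0.12*0.85 + 0.72*0.12*0.15
        = 0.014960 + 0.075240 + 0.024480 + 0.012960 = 0.127640
Configurations with actual drug use contribute 0.088200, so
  P(actual drug use | positive screen) = 0.088200 / 0.127640 ≈ 0.6910

P(actual drug use | positive screen) ≈ 0.6910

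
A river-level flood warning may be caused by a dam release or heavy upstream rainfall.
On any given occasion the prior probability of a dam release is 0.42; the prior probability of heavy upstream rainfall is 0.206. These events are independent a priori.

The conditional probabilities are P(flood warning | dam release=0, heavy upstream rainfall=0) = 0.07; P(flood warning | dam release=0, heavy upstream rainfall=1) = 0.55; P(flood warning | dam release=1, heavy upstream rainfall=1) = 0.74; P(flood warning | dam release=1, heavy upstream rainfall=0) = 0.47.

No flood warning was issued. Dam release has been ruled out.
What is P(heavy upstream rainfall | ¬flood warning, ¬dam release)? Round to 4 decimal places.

P(heavy upstream rainfall | ¬flood warning, ¬dam release) ≈ 0.1115

By total probability over both values of heavy upstream rainfall:
  P(¬flood warning | ¬dam release) = 0.93*0.794 + 0.45*0.206
        = 0.738420 + 0.092700 = 0.831120
Keeping only the heavy upstream rainfall-present terms gives 0.092700, so
  P(heavy upstream rainfall | ¬flood warning, ¬dam release) = 0.092700 / 0.831120 ≈ 0.1115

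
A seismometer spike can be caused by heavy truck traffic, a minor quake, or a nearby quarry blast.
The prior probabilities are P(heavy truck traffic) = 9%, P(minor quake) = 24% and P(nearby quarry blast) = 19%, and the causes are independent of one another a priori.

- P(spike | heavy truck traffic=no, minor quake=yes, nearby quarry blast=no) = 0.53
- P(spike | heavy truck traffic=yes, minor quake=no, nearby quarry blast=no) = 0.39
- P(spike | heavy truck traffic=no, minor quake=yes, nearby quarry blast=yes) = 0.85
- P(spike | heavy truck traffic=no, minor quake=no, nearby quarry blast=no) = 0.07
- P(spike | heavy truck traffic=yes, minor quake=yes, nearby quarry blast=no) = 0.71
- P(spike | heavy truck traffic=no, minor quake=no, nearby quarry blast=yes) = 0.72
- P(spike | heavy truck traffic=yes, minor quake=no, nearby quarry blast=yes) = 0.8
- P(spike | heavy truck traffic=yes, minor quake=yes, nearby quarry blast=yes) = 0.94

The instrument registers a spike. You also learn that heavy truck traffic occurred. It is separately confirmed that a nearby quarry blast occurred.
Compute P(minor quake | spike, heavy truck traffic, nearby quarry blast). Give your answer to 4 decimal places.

P(minor quake | spike, heavy truck traffic, nearby quarry blast) ≈ 0.2706

For the numerator, keep only minor quake=true terms: 0.94*0.24 = 0.225600
Denominator P(spike | heavy truck traffic, nearby quarry blast): 0.8*0.76 + 0.94*0.24 = 0.833600
Posterior = 0.225600 / 0.833600 ≈ 0.2706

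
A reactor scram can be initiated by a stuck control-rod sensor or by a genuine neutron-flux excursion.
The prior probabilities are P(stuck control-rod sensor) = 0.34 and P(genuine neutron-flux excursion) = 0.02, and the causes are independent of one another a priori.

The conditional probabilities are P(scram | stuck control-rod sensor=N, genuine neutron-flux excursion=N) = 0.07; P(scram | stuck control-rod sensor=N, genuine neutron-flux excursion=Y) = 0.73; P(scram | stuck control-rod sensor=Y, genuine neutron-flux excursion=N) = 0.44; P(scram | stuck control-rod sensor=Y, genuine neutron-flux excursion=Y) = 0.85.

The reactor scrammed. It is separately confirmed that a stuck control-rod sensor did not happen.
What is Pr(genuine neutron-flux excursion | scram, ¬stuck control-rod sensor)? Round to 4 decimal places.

P(scram | ¬stuck control-rod sensor) = 0.07×0.98 + 0.73×0.02 = 0.068600 + 0.014600 = 0.083200
Restricting to configurations with genuine neutron-flux excursion present: 0.73×0.02 = 0.014600.
So P(genuine neutron-flux excursion | scram, ¬stuck control-rod sensor) = 0.014600/0.083200 ≈ 0.1755.

Pr(genuine neutron-flux excursion | scram, ¬stuck control-rod sensor) ≈ 0.1755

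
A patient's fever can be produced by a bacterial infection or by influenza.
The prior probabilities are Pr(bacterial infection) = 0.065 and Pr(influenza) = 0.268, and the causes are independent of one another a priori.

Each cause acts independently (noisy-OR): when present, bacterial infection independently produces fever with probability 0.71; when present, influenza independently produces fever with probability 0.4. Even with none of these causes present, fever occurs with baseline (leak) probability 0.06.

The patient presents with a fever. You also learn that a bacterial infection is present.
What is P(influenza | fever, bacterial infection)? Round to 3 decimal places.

Under noisy-OR, P(fever | causes) = 1 − (1−0.06)·∏(1−qᵢ) over the active causes.
For the numerator, keep only influenza=true terms: 0.83644·0.268 = 0.224166
Denominator P(fever | bacterial infection): 0.7274·0.732 + 0.83644·0.268 = 0.756623
P(influenza | fever, bacterial infection) = 0.224166/0.756623 ≈ 0.296

P(influenza | fever, bacterial infection) ≈ 0.296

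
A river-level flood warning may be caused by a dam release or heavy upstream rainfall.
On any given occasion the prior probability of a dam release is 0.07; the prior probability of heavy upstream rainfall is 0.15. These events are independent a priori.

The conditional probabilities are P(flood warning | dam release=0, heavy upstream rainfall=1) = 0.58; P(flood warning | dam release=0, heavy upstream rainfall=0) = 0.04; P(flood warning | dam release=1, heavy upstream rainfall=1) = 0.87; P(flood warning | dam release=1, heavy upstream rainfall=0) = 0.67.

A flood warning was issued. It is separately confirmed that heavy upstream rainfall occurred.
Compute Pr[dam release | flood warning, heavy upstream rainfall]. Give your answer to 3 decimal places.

Sum P(flood warning|·) weighted by the priors over both values of dam release:
  P(flood warning | heavy upstream rainfall) = 0.58·0.93 + 0.87·0.07
        = 0.539400 + 0.060900 = 0.600300
Keeping only the dam release-present terms gives 0.060900, so
  P(dam release | flood warning, heavy upstream rainfall) = 0.060900 / 0.600300 ≈ 0.101

Pr[dam release | flood warning, heavy upstream rainfall] ≈ 0.101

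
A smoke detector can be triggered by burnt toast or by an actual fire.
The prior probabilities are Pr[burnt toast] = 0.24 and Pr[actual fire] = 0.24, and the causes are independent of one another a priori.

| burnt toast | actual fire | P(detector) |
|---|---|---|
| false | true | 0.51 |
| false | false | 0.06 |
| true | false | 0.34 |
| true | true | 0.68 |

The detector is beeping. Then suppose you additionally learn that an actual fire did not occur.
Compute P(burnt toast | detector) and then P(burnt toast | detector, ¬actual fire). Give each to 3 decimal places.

P(burnt toast | detector) ≈ 0.442; P(burnt toast | detector, ¬actual fire) ≈ 0.642

By total probability over the 4 (burnt toast, actual fire) configurations:
  P(detector) = 0.06*0.76*0.76 + 0.51*0.76*0.24 + 0.34*0.24*0.76 + 0.68*0.24*0.24
        = 0.034656 + 0.093024 + 0.062016 + 0.039168 = 0.228864
The terms with burnt toast present sum to 0.101184, so
  P(burnt toast | detector) = 0.101184 / 0.228864 ≈ 0.442

With the extra evidence:
Enumerate both values of burnt toast and weight by the priors:
  P(detector | ¬actual fire) = 0.06*0.76 + 0.34*0.24
        = 0.045600 + 0.081600 = 0.127200
Configurations with burnt toast contribute 0.081600, so
  P(burnt toast | detector, ¬actual fire) = 0.081600 / 0.127200 ≈ 0.642
Ruling out actual fire raises the posterior on burnt toast — the flip side of explaining away.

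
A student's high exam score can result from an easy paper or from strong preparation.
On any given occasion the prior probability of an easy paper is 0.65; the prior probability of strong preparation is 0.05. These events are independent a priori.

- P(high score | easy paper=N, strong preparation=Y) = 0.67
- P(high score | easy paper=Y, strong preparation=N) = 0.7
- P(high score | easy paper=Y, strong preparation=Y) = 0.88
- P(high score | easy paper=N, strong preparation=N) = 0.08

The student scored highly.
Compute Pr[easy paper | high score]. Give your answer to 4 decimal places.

Pr[easy paper | high score] ≈ 0.9232

For the numerator, keep only easy paper=true terms: 0.432250 + 0.028600 = 0.460850
Normalizer over all consistent configurations: 0.08*0.35*0.95 + 0.67*0.35*0.05 + 0.7*0.65*0.95 + 0.88*0.65*0.05 = 0.499175
P(easy paper | high score) = 0.460850/0.499175 ≈ 0.9232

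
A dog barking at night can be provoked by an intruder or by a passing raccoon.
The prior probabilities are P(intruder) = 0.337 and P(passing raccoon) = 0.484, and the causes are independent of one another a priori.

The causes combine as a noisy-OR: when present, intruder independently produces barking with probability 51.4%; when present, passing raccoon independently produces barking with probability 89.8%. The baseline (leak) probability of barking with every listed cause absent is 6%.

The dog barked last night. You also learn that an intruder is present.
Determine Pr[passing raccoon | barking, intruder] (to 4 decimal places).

Pr[passing raccoon | barking, intruder] ≈ 0.6221

Under noisy-OR, P(barking | causes) = 1 − (1−0.06)·∏(1−qᵢ) over the active causes.
P(barking | intruder) = 0.54316*0.516 + 0.953402*0.484 = 0.280271 + 0.461447 = 0.741718
The passing raccoon-present share is 0.953402*0.484 = 0.461447.
So P(passing raccoon | barking, intruder) = 0.461447/0.741718 ≈ 0.6221.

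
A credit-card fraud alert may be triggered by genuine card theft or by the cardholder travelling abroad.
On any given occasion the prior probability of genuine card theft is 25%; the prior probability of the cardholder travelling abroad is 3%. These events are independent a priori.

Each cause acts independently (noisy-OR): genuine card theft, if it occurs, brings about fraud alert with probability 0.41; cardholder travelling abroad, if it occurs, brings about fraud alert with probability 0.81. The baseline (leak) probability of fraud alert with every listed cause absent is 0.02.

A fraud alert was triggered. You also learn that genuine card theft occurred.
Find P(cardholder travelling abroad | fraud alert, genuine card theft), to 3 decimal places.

Under noisy-OR, P(fraud alert | causes) = 1 − (1−0.02)·∏(1−qᵢ) over the active causes.
P(fraud alert | genuine card theft) = 0.4218×0.97 + 0.890142×0.03 = 0.409146 + 0.026704 = 0.435850
Restricting to configurations with cardholder travelling abroad present: 0.890142×0.03 = 0.026704.
So P(cardholder travelling abroad | fraud alert, genuine card theft) = 0.026704/0.435850 ≈ 0.061.

P(cardholder travelling abroad | fraud alert, genuine card theft) ≈ 0.061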